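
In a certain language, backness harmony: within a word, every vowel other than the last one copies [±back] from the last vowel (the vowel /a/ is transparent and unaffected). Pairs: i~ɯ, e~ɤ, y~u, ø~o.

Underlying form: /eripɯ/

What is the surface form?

/e/ harmonizes with /ɯ/ ([+back]) → [ɤ]
/i/ harmonizes with /ɯ/ ([+back]) → [ɯ]

[ɤrɯpɯ]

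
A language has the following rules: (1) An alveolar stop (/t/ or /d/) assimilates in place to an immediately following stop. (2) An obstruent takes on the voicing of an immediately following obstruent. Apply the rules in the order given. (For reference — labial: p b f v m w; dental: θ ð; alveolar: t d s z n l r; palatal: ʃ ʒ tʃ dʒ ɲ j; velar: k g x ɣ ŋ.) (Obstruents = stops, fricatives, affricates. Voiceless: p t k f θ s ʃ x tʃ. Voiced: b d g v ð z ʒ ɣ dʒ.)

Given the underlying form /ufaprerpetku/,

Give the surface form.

Rule 1: /t/ before /k/ (velar) → [k]
After rule 1: ufaprerpekku
Rule 2: no segment meets the rule's conditions; no change.

[ufaprerpekku]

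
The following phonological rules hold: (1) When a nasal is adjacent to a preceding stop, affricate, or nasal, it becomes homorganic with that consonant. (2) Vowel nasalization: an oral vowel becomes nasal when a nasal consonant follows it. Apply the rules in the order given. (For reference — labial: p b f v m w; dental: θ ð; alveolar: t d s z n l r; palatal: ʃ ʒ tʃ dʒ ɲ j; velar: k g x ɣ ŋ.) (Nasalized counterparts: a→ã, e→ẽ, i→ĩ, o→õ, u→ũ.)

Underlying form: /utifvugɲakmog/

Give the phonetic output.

Rule 1: /ɲ/ after /g/ (velar) → [ŋ]
Rule 1: /m/ after /k/ (velar) → [ŋ]
After rule 1: utifvugŋakŋog
Rule 2: no segment meets the rule's conditions; no change.

[utifvugŋakŋog]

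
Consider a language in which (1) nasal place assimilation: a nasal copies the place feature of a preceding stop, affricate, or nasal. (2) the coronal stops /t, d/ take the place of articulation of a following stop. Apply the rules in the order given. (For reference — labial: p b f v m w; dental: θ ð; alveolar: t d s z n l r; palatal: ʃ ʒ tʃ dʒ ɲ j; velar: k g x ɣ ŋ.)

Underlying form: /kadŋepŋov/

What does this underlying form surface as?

Rule 1: /ŋ/ after /d/ (alveolar) → [n]
Rule 1: /ŋ/ after /p/ (labial) → [m]
After rule 1: kadnepmov
Rule 2: no segment meets the rule's conditions; no change.

[kadnepmov]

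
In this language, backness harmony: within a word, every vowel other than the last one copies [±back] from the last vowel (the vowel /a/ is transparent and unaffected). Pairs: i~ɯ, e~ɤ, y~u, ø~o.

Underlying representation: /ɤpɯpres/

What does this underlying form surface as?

[epipres]

/ɤ/ harmonizes with /e/ ([-back]) → [e]
/ɯ/ harmonizes with /e/ ([-back]) → [i]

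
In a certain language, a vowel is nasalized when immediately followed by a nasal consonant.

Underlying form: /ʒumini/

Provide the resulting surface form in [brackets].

/u/ before nasal /m/ → [ũ]
/i/ before nasal /n/ → [ĩ]

[ʒũmĩni]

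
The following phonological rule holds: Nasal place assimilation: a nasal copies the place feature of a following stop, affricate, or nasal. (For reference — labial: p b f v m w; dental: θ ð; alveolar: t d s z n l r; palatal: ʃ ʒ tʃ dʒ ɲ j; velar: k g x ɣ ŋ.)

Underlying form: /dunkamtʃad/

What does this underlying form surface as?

[duŋkaɲtʃad]

/n/ before /k/ (velar) → [ŋ]
/m/ before /tʃ/ (palatal) → [ɲ]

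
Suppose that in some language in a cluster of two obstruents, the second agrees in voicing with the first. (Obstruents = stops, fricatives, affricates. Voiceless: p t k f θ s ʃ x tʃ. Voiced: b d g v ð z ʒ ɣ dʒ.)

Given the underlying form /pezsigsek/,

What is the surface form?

[pezzigzek]

/s/ after /z/ (voiced) → [z]
/s/ after /g/ (voiced) → [z]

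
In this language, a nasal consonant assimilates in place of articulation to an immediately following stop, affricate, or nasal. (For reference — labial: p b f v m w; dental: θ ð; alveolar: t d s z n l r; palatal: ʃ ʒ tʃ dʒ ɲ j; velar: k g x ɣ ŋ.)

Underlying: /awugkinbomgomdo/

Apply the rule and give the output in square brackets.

[awugkimboŋgondo]

/n/ before /b/ (labial) → [m]
/m/ before /g/ (velar) → [ŋ]
/m/ before /d/ (alveolar) → [n]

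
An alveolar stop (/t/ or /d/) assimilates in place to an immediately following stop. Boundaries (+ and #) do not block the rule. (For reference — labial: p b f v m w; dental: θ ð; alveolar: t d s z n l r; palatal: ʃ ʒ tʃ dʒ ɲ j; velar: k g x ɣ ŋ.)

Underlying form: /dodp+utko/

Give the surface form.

[dobp+ukko]

/d/ before /p/ (labial) → [b]
/t/ before /k/ (velar) → [k]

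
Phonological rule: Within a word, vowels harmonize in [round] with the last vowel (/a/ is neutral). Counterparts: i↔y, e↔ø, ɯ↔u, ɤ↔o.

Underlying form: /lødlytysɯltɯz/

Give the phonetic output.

[ledlitisɯltɯz]

/ø/ harmonizes with /ɯ/ ([-round]) → [e]
/y/ harmonizes with /ɯ/ ([-round]) → [i]
/y/ harmonizes with /ɯ/ ([-round]) → [i]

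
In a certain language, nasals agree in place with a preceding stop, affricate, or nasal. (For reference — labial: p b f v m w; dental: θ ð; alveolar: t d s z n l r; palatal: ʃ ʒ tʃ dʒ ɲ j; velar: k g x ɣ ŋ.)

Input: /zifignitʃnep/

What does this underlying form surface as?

[zifigŋitʃɲep]

/n/ after /g/ (velar) → [ŋ]
/n/ after /tʃ/ (palatal) → [ɲ]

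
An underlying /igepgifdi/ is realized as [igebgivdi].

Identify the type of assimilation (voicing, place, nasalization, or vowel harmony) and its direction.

voicing assimilation, regressive

/p/→[b] /f/→[v].
Each target copies a feature from the following segment, so the direction is regressive.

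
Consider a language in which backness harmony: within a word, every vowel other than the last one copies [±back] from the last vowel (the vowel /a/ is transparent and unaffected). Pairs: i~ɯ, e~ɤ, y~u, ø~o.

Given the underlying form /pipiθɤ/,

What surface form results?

[pɯpɯθɤ]

/i/ harmonizes with /ɤ/ ([+back]) → [ɯ]
/i/ harmonizes with /ɤ/ ([+back]) → [ɯ]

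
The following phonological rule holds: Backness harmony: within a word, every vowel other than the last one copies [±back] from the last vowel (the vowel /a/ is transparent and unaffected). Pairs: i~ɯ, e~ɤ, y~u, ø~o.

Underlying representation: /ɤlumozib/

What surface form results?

[elymøzib]

/ɤ/ harmonizes with /i/ ([-back]) → [e]
/u/ harmonizes with /i/ ([-back]) → [y]
/o/ harmonizes with /i/ ([-back]) → [ø]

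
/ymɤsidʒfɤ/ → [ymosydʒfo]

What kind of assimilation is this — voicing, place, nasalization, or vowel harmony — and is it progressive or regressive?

/ɤ/→[o] /i/→[y] /ɤ/→[o].
Vowels agree with the first vowel, so the harmony is progressive.

vowel harmony, progressive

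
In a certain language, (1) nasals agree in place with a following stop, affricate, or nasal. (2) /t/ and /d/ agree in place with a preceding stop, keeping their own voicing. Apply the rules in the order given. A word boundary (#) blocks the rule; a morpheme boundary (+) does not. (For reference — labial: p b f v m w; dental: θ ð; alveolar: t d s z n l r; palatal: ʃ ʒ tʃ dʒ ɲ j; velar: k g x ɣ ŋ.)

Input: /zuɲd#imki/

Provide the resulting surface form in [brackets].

Rule 1: /ɲ/ before /d/ (alveolar) → [n]
Rule 1: /m/ before /k/ (velar) → [ŋ]
After rule 1: zund#iŋki
Rule 2: no segment meets the rule's conditions; no change.

[zund#iŋki]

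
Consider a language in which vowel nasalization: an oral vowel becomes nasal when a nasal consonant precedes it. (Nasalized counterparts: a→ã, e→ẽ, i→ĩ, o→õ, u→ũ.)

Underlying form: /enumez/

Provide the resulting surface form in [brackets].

/u/ after nasal /n/ → [ũ]
/e/ after nasal /m/ → [ẽ]

[enũmẽz]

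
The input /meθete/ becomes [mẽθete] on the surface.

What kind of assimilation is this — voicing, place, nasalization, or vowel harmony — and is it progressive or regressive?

nasalization, progressive

/e/→[ẽ].
Each target copies a feature from the preceding segment, so the direction is progressive.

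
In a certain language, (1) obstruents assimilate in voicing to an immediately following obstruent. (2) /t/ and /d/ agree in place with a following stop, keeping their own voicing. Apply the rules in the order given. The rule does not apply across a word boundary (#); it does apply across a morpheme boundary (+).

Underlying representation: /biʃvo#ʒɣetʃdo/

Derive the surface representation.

Rule 1: /ʃ/ before /v/ (voiced) → [ʒ]
Rule 1: /tʃ/ before /d/ (voiced) → [dʒ]
After rule 1: biʒvo#ʒɣedʒdo
Rule 2: no segment meets the rule's conditions; no change.

[biʒvo#ʒɣedʒdo]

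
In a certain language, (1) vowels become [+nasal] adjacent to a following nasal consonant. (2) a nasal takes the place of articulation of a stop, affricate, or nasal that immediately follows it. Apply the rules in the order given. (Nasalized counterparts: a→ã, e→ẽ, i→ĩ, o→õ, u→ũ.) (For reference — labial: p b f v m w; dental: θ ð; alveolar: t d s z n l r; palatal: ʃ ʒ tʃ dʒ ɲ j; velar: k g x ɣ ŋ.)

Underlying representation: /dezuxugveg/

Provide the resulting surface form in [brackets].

Rule 1: no segment meets the rule's conditions; no change.
After rule 1: dezuxugveg
Rule 2: no segment meets the rule's conditions; no change.

[dezuxugveg]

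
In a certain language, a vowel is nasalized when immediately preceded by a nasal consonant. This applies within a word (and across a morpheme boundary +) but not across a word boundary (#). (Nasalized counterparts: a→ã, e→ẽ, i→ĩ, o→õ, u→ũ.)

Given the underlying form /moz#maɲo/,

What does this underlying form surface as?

/o/ after nasal /m/ → [õ]
/a/ after nasal /m/ → [ã]
/o/ after nasal /ɲ/ → [õ]

[mõz#mãɲõ]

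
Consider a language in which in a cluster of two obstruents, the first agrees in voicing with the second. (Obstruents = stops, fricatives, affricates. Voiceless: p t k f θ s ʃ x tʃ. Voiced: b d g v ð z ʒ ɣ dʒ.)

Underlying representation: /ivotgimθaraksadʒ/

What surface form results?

[ivodgimθaraksadʒ]

/t/ before /g/ (voiced) → [d]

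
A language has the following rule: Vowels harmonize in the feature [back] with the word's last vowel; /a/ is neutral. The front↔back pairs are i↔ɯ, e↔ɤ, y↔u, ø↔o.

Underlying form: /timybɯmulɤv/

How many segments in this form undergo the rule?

/i/ harmonizes with /ɤ/ ([+back]) → [ɯ]
/y/ harmonizes with /ɤ/ ([+back]) → [u]
2 segments change.

2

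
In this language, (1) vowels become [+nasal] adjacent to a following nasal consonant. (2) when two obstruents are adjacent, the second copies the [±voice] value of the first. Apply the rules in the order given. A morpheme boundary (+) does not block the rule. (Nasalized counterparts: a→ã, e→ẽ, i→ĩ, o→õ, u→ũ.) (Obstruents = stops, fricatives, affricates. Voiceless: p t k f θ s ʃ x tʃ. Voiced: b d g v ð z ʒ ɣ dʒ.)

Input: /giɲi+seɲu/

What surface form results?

Rule 1: /i/ before nasal /ɲ/ → [ĩ]
Rule 1: /e/ before nasal /ɲ/ → [ẽ]
After rule 1: gĩɲi+sẽɲu
Rule 2: no segment meets the rule's conditions; no change.

[gĩɲi+sẽɲu]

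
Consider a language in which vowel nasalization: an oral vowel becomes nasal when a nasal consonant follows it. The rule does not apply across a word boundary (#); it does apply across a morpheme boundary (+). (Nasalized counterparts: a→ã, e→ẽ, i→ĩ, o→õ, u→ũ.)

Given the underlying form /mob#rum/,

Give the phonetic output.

/u/ before nasal /m/ → [ũ]

[mob#rũm]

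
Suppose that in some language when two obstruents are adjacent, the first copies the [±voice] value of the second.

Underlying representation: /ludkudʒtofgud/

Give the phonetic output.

[lutkutʃtovgud]

/d/ before /k/ (voiceless) → [t]
/dʒ/ before /t/ (voiceless) → [tʃ]
/f/ before /g/ (voiced) → [v]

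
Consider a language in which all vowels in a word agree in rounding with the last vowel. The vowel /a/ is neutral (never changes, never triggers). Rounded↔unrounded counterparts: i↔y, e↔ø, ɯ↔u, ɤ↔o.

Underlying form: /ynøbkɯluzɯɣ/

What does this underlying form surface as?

/y/ harmonizes with /ɯ/ ([-round]) → [i]
/ø/ harmonizes with /ɯ/ ([-round]) → [e]
/u/ harmonizes with /ɯ/ ([-round]) → [ɯ]

[inebkɯlɯzɯɣ]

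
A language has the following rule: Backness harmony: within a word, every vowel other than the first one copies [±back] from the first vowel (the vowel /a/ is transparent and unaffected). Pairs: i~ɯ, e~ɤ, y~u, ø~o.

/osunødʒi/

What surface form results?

[osunodʒɯ]

/ø/ harmonizes with /o/ ([+back]) → [o]
/i/ harmonizes with /o/ ([+back]) → [ɯ]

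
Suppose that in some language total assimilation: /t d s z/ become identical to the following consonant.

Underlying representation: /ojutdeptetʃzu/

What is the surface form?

[ojuddeptetʃzu]

/t/ before /d/ → [d] (total assimilation)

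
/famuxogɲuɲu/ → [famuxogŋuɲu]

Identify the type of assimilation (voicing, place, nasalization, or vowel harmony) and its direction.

place assimilation, progressive

/ɲ/→[ŋ].
Each target copies a feature from the preceding segment, so the direction is progressive.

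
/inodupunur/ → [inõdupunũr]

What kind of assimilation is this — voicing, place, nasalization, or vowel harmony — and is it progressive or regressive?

nasalization, progressive

/o/→[õ] /u/→[ũ].
Each target copies a feature from the preceding segment, so the direction is progressive.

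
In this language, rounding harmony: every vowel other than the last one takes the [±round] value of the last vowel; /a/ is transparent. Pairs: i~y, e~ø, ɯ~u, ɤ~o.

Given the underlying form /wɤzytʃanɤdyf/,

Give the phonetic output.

/ɤ/ harmonizes with /y/ ([+round]) → [o]
/ɤ/ harmonizes with /y/ ([+round]) → [o]

[wozytʃanodyf]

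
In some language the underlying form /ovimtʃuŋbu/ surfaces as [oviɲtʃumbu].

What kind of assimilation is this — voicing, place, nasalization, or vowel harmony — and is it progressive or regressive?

place assimilation, regressive

/m/→[ɲ] /ŋ/→[m].
Each target copies a feature from the following segment, so the direction is regressive.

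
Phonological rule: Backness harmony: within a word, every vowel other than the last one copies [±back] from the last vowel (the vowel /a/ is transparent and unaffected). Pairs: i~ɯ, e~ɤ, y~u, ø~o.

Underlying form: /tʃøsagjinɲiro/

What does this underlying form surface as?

/ø/ harmonizes with /o/ ([+back]) → [o]
/i/ harmonizes with /o/ ([+back]) → [ɯ]
/i/ harmonizes with /o/ ([+back]) → [ɯ]

[tʃosagjɯnɲɯro]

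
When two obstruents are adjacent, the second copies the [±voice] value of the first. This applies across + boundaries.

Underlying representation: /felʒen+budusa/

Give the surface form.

no segment meets the rule's conditions; no change.

[felʒen+budusa]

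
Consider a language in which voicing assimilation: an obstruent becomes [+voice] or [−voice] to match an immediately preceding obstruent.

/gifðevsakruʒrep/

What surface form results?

/ð/ after /f/ (voiceless) → [θ]
/s/ after /v/ (voiced) → [z]

[gifθevzakruʒrep]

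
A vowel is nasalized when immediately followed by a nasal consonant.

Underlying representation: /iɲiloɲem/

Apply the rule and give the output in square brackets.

/i/ before nasal /ɲ/ → [ĩ]
/o/ before nasal /ɲ/ → [õ]
/e/ before nasal /m/ → [ẽ]

[ĩɲilõɲẽm]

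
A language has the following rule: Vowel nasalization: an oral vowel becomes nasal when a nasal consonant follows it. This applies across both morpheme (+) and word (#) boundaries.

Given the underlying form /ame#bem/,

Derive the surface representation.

/a/ before nasal /m/ → [ã]
/e/ before nasal /m/ → [ẽ]

[ãme#bẽm]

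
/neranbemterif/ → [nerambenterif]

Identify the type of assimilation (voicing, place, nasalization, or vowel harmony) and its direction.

/n/→[m] /m/→[n].
Each target copies a feature from the following segment, so the direction is regressive.

place assimilation, regressive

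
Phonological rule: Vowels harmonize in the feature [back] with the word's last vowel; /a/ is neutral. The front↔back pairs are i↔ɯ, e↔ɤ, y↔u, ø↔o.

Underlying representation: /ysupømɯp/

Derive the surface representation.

/y/ harmonizes with /ɯ/ ([+back]) → [u]
/ø/ harmonizes with /ɯ/ ([+back]) → [o]

[usupomɯp]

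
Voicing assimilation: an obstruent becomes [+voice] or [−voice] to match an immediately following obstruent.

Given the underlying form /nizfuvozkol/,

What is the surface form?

[nisfuvoskol]

/z/ before /f/ (voiceless) → [s]
/z/ before /k/ (voiceless) → [s]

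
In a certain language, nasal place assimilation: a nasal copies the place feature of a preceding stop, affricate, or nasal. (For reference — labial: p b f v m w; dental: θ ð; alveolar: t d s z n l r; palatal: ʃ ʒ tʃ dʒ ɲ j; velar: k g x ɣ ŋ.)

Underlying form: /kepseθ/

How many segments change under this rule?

No segment meets the rule's conditions.

0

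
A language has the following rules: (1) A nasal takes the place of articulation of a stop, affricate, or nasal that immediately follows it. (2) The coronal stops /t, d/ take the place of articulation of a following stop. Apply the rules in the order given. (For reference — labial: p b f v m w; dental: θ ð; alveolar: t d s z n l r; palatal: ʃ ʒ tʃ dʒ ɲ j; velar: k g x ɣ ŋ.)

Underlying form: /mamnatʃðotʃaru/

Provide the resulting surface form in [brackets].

Rule 1: /m/ before /n/ (alveolar) → [n]
After rule 1: mannatʃðotʃaru
Rule 2: no segment meets the rule's conditions; no change.

[mannatʃðotʃaru]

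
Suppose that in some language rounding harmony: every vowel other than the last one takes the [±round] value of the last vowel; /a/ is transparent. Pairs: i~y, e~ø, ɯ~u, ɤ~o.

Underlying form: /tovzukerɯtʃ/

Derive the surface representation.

[tɤvzɯkerɯtʃ]

/o/ harmonizes with /ɯ/ ([-round]) → [ɤ]
/u/ harmonizes with /ɯ/ ([-round]) → [ɯ]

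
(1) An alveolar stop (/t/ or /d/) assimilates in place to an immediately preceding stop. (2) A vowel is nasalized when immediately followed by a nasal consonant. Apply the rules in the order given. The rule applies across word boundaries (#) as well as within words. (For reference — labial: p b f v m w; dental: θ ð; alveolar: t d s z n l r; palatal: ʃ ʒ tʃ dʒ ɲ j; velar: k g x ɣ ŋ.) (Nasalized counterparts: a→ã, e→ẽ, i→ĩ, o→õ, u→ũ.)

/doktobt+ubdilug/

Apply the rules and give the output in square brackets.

[dokkobp+ubbilug]

Rule 1: /t/ after /k/ (velar) → [k]
Rule 1: /t/ after /b/ (labial) → [p]
Rule 1: /d/ after /b/ (labial) → [b]
After rule 1: dokkobp+ubbilug
Rule 2: no segment meets the rule's conditions; no change.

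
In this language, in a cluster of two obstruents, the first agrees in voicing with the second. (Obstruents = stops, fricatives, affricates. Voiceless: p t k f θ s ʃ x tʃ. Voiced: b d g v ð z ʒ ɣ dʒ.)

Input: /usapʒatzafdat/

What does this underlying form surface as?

[usabʒadzavdat]

/p/ before /ʒ/ (voiced) → [b]
/t/ before /z/ (voiced) → [d]
/f/ before /d/ (voiced) → [v]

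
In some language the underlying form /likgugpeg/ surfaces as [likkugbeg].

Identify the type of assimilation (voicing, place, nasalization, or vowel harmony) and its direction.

/g/→[k] /p/→[b].
Each target copies a feature from the preceding segment, so the direction is progressive.

voicing assimilation, progressive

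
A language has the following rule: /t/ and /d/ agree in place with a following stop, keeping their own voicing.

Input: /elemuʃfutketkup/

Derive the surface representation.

/t/ before /k/ (velar) → [k]
/t/ before /k/ (velar) → [k]

[elemuʃfukkekkup]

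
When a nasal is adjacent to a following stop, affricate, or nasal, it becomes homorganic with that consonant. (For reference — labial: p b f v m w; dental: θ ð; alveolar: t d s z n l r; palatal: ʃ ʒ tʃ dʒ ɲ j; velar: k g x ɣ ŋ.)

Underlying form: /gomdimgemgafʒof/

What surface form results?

/m/ before /d/ (alveolar) → [n]
/m/ before /g/ (velar) → [ŋ]
/m/ before /g/ (velar) → [ŋ]

[gondiŋgeŋgafʒof]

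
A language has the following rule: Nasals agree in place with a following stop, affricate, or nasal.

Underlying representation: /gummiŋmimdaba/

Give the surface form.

[gummimmindaba]

/ŋ/ before /m/ (labial) → [m]
/m/ before /d/ (alveolar) → [n]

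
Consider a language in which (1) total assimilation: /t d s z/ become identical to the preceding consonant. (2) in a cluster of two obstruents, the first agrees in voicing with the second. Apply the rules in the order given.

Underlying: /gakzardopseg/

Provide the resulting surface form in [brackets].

[gakkarroppeg]

Rule 1: /z/ after /k/ → [k] (total assimilation)
Rule 1: /d/ after /r/ → [r] (total assimilation)
Rule 1: /s/ after /p/ → [p] (total assimilation)
After rule 1: gakkarroppeg
Rule 2: no segment meets the rule's conditions; no change.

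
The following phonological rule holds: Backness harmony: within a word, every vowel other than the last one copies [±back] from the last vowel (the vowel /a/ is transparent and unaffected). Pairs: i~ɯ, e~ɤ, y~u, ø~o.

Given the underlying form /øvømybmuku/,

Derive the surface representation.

/ø/ harmonizes with /u/ ([+back]) → [o]
/ø/ harmonizes with /u/ ([+back]) → [o]
/y/ harmonizes with /u/ ([+back]) → [u]

[ovomubmuku]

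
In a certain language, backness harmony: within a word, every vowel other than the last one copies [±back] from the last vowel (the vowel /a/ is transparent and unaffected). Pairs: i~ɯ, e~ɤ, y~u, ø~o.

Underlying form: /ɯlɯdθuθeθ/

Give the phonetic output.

/ɯ/ harmonizes with /e/ ([-back]) → [i]
/ɯ/ harmonizes with /e/ ([-back]) → [i]
/u/ harmonizes with /e/ ([-back]) → [y]

[ilidθyθeθ]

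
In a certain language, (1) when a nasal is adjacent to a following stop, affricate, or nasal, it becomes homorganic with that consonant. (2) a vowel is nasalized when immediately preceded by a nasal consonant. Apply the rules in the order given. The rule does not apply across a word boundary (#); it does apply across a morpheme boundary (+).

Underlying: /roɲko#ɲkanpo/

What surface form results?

Rule 1: /ɲ/ before /k/ (velar) → [ŋ]
Rule 1: /ɲ/ before /k/ (velar) → [ŋ]
Rule 1: /n/ before /p/ (labial) → [m]
After rule 1: roŋko#ŋkampo
Rule 2: no segment meets the rule's conditions; no change.

[roŋko#ŋkampo]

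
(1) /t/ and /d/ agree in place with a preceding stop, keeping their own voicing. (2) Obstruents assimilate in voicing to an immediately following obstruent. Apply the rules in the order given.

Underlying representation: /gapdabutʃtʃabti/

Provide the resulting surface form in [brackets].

Rule 1: /d/ after /p/ (labial) → [b]
Rule 1: /t/ after /b/ (labial) → [p]
After rule 1: gapbabutʃtʃabpi
Rule 2: /p/ before /b/ (voiced) → [b]
Rule 2: /b/ before /p/ (voiceless) → [p]

[gabbabutʃtʃappi]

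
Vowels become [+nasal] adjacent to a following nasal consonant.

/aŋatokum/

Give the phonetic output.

[ãŋatokũm]

/a/ before nasal /ŋ/ → [ã]
/u/ before nasal /m/ → [ũ]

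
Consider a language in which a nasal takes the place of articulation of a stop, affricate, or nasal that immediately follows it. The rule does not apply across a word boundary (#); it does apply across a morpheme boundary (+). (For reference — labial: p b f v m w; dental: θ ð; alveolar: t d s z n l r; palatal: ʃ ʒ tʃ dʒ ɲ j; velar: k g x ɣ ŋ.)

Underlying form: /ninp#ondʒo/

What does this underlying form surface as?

/n/ before /p/ (labial) → [m]
/n/ before /dʒ/ (palatal) → [ɲ]

[nimp#oɲdʒo]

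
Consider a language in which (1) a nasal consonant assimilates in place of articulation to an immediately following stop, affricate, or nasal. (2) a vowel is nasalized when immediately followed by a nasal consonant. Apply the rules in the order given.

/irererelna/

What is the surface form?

Rule 1: no segment meets the rule's conditions; no change.
After rule 1: irererelna
Rule 2: no segment meets the rule's conditions; no change.

[irererelna]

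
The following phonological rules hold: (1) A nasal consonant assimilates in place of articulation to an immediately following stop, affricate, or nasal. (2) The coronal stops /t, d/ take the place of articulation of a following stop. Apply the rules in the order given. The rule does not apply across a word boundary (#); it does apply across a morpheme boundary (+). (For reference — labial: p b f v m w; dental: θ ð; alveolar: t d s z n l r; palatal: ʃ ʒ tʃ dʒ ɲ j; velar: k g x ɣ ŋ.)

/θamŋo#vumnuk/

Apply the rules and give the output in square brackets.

[θaŋŋo#vunnuk]

Rule 1: /m/ before /ŋ/ (velar) → [ŋ]
Rule 1: /m/ before /n/ (alveolar) → [n]
After rule 1: θaŋŋo#vunnuk
Rule 2: no segment meets the rule's conditions; no change.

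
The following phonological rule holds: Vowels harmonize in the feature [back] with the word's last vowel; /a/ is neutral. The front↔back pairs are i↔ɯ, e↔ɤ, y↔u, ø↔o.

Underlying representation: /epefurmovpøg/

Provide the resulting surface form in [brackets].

[epefyrmøvpøg]

/u/ harmonizes with /ø/ ([-back]) → [y]
/o/ harmonizes with /ø/ ([-back]) → [ø]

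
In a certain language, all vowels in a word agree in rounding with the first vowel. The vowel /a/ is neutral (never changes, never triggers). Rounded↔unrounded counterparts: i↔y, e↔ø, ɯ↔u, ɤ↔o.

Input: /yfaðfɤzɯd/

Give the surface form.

/ɤ/ harmonizes with /y/ ([+round]) → [o]
/ɯ/ harmonizes with /y/ ([+round]) → [u]

[yfaðfozud]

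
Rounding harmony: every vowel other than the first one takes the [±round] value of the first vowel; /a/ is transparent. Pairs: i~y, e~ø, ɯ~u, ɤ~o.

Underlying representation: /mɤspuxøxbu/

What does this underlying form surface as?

[mɤspɯxexbɯ]

/u/ harmonizes with /ɤ/ ([-round]) → [ɯ]
/ø/ harmonizes with /ɤ/ ([-round]) → [e]
/u/ harmonizes with /ɤ/ ([-round]) → [ɯ]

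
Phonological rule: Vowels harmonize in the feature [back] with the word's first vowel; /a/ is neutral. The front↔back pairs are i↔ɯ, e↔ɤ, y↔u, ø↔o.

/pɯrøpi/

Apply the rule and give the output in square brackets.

/ø/ harmonizes with /ɯ/ ([+back]) → [o]
/i/ harmonizes with /ɯ/ ([+back]) → [ɯ]

[pɯropɯ]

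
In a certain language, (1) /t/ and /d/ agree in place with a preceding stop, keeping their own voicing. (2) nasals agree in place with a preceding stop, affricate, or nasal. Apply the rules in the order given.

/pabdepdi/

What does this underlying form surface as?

[pabbepbi]

Rule 1: /d/ after /b/ (labial) → [b]
Rule 1: /d/ after /p/ (labial) → [b]
After rule 1: pabbepbi
Rule 2: no segment meets the rule's conditions; no change.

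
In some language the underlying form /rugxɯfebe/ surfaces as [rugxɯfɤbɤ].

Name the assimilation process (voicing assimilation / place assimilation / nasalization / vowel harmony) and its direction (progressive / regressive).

vowel harmony, progressive

/e/→[ɤ] /e/→[ɤ].
Vowels agree with the first vowel, so the harmony is progressive.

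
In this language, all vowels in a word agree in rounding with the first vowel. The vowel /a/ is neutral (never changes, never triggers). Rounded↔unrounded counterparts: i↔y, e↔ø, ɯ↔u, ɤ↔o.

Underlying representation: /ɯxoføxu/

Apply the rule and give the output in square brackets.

[ɯxɤfexɯ]

/o/ harmonizes with /ɯ/ ([-round]) → [ɤ]
/ø/ harmonizes with /ɯ/ ([-round]) → [e]
/u/ harmonizes with /ɯ/ ([-round]) → [ɯ]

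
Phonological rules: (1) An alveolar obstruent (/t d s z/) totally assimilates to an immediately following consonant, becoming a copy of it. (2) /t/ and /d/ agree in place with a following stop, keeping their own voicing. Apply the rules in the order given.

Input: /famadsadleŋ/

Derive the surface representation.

Rule 1: /d/ before /s/ → [s] (total assimilation)
Rule 1: /d/ before /l/ → [l] (total assimilation)
After rule 1: famassalleŋ
Rule 2: no segment meets the rule's conditions; no change.

[famassalleŋ]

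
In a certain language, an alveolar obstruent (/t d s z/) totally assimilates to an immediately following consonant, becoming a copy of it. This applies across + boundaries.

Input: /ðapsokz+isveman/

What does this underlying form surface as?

[ðapsokz+ivveman]

/s/ before /v/ → [v] (total assimilation)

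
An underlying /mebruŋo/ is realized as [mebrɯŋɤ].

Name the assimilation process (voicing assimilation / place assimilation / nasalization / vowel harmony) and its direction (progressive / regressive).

/u/→[ɯ] /o/→[ɤ].
Vowels agree with the first vowel, so the harmony is progressive.

vowel harmony, progressive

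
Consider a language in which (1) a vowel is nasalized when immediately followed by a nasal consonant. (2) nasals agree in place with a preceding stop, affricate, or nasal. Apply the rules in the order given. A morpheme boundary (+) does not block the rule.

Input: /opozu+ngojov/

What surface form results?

Rule 1: /u/ before nasal /n/ → [ũ]
After rule 1: opozũ+ngojov
Rule 2: no segment meets the rule's conditions; no change.

[opozũ+ngojov]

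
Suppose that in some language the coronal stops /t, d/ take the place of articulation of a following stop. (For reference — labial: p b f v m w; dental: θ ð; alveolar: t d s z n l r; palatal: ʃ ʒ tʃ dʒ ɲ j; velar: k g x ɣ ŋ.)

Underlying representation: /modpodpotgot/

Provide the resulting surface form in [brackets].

[mobpobpokgot]

/d/ before /p/ (labial) → [b]
/d/ before /p/ (labial) → [b]
/t/ before /g/ (velar) → [k]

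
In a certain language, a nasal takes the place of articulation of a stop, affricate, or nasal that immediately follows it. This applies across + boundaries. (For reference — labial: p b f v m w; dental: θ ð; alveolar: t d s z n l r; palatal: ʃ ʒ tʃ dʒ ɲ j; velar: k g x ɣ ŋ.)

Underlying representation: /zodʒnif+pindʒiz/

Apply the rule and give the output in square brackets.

[zodʒnif+piɲdʒiz]

/n/ before /dʒ/ (palatal) → [ɲ]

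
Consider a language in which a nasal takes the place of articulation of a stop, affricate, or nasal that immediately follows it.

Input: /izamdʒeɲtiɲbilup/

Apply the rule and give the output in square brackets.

/m/ before /dʒ/ (palatal) → [ɲ]
/ɲ/ before /t/ (alveolar) → [n]
/ɲ/ before /b/ (labial) → [m]

[izaɲdʒentimbilup]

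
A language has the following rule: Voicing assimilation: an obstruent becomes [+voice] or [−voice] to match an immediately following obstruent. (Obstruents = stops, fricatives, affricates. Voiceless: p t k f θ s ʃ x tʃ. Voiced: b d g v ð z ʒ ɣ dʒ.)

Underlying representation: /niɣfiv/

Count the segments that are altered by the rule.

1

/ɣ/ before /f/ (voiceless) → [x]
1 segment changes.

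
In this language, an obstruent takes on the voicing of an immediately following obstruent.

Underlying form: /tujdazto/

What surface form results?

/z/ before /t/ (voiceless) → [s]

[tujdasto]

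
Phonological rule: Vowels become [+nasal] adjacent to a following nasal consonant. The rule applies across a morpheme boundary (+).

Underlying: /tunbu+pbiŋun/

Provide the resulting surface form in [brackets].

/u/ before nasal /n/ → [ũ]
/i/ before nasal /ŋ/ → [ĩ]
/u/ before nasal /n/ → [ũ]

[tũnbu+pbĩŋũn]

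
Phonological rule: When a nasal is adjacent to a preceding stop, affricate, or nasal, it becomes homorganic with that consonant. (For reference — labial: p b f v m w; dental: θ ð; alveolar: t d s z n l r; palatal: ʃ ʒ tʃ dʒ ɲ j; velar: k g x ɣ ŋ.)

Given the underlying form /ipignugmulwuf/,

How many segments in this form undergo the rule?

2

/n/ after /g/ (velar) → [ŋ]
/m/ after /g/ (velar) → [ŋ]
2 segments change.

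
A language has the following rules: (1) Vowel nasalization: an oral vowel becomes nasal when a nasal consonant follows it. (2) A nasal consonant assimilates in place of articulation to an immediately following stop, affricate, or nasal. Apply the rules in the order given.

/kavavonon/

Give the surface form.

Rule 1: /o/ before nasal /n/ → [õ]
Rule 1: /o/ before nasal /n/ → [õ]
After rule 1: kavavõnõn
Rule 2: no segment meets the rule's conditions; no change.

[kavavõnõn]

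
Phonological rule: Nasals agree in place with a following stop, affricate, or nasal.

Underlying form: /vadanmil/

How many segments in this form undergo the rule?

/n/ before /m/ (labial) → [m]
1 segment changes.

1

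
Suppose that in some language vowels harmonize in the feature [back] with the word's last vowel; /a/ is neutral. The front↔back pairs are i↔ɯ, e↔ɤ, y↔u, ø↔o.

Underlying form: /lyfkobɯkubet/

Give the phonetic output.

[lyfkøbikybet]

/o/ harmonizes with /e/ ([-back]) → [ø]
/ɯ/ harmonizes with /e/ ([-back]) → [i]
/u/ harmonizes with /e/ ([-back]) → [y]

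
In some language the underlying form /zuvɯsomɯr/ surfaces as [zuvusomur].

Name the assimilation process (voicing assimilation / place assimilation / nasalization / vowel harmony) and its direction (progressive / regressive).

/ɯ/→[u] /ɯ/→[u].
Vowels agree with the first vowel, so the harmony is progressive.

vowel harmony, progressive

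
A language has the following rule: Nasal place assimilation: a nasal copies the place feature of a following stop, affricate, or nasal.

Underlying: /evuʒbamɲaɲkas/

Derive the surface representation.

/m/ before /ɲ/ (palatal) → [ɲ]
/ɲ/ before /k/ (velar) → [ŋ]

[evuʒbaɲɲaŋkas]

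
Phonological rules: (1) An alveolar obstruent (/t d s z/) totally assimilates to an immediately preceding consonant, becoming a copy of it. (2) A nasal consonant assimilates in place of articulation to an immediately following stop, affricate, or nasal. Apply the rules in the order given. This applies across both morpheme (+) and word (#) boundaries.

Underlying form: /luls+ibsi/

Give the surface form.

Rule 1: /s/ after /l/ → [l] (total assimilation)
Rule 1: /s/ after /b/ → [b] (total assimilation)
After rule 1: lull+ibbi
Rule 2: no segment meets the rule's conditions; no change.

[lull+ibbi]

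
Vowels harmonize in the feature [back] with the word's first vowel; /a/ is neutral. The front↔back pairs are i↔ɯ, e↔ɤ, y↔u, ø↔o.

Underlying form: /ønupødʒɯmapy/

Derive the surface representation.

/u/ harmonizes with /ø/ ([-back]) → [y]
/ɯ/ harmonizes with /ø/ ([-back]) → [i]

[ønypødʒimapy]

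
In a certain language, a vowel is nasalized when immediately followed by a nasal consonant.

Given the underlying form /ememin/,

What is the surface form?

[ẽmẽmĩn]

/e/ before nasal /m/ → [ẽ]
/e/ before nasal /m/ → [ẽ]
/i/ before nasal /n/ → [ĩ]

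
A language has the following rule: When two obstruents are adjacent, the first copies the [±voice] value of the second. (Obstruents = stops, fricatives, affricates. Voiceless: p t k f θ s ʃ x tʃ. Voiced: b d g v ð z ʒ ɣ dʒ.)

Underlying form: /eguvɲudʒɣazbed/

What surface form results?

[eguvɲudʒɣazbed]

no segment meets the rule's conditions; no change.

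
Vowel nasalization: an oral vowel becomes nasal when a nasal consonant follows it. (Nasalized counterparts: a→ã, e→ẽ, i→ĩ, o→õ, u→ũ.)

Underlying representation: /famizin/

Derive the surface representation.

[fãmizĩn]

/a/ before nasal /m/ → [ã]
/i/ before nasal /n/ → [ĩ]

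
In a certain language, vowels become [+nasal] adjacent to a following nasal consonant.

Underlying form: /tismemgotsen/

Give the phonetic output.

[tismẽmgotsẽn]

/e/ before nasal /m/ → [ẽ]
/e/ before nasal /n/ → [ẽ]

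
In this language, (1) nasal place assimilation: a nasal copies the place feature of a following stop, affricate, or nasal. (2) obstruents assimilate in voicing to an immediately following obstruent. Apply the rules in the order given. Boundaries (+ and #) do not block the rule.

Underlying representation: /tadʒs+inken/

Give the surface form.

[tatʃs+iŋken]

Rule 1: /n/ before /k/ (velar) → [ŋ]
After rule 1: tadʒs+iŋken
Rule 2: /dʒ/ before /s/ (voiceless) → [tʃ]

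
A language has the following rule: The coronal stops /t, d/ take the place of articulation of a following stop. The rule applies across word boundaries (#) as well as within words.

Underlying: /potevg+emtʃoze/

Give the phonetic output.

[potevg+emtʃoze]

no segment meets the rule's conditions; no change.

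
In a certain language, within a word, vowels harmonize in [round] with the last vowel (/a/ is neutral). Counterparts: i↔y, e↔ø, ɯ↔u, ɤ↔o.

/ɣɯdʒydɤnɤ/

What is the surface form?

/y/ harmonizes with /ɤ/ ([-round]) → [i]

[ɣɯdʒidɤnɤ]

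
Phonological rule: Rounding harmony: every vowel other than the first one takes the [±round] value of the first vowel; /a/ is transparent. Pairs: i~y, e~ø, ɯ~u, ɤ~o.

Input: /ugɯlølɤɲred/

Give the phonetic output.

/ɯ/ harmonizes with /u/ ([+round]) → [u]
/ɤ/ harmonizes with /u/ ([+round]) → [o]
/e/ harmonizes with /u/ ([+round]) → [ø]

[uguløloɲrød]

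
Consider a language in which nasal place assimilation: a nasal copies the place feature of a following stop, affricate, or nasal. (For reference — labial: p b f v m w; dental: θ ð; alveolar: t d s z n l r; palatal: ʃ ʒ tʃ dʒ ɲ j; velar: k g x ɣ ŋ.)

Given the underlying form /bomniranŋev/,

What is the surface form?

[bonniraŋŋev]

/m/ before /n/ (alveolar) → [n]
/n/ before /ŋ/ (velar) → [ŋ]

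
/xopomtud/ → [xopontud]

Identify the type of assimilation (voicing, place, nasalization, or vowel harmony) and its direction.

/m/→[n].
Each target copies a feature from the following segment, so the direction is regressive.

place assimilation, regressive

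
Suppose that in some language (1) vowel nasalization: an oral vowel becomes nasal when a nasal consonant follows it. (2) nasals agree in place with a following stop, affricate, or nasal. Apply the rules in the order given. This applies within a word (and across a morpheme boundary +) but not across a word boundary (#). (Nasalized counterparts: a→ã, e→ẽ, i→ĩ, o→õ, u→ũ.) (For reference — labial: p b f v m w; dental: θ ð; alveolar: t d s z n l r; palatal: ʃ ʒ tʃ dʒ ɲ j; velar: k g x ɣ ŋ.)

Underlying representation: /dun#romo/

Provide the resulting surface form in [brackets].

Rule 1: /u/ before nasal /n/ → [ũ]
Rule 1: /o/ before nasal /m/ → [õ]
After rule 1: dũn#rõmo
Rule 2: no segment meets the rule's conditions; no change.

[dũn#rõmo]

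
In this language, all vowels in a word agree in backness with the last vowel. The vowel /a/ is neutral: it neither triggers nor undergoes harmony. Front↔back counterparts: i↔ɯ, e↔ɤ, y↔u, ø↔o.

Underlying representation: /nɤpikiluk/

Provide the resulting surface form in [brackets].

/i/ harmonizes with /u/ ([+back]) → [ɯ]
/i/ harmonizes with /u/ ([+back]) → [ɯ]

[nɤpɯkɯluk]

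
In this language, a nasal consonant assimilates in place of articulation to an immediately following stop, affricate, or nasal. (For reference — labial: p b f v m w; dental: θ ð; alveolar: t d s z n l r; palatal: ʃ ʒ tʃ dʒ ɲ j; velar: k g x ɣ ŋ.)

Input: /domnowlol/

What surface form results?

/m/ before /n/ (alveolar) → [n]

[donnowlol]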